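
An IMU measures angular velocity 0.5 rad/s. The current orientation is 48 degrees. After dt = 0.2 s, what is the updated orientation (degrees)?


delta_theta = w * dt = 0.5 * 0.2 = 0.1 rad
= 5.7296 deg
theta_new = 48 + 5.7296 = 53.7296 deg


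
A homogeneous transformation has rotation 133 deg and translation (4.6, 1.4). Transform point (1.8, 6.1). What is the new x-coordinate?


x' = cos(theta)*px - sin(theta)*py + tx
= -0.682*1.8 - 0.7314*6.1 + 4.6
= -1.0889


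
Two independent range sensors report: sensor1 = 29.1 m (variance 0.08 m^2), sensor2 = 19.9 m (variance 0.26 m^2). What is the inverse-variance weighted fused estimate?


w1 = (1/var1) / (1/var1 + 1/var2)
   = 12.5 / (12.5 + 3.8462) = 0.7647
w2 = 1 - w1 = 0.2353
fused = w1*s1 + w2*s2 = 22.2529 + 4.6824
= 26.9353 m


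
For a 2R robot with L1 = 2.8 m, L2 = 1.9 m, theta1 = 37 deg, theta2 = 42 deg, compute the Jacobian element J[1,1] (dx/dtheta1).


J[1,1] = -L1*sin(t1) - L2*sin(t1+t2)
= -2.8*sin(37) - 1.9*sin(79)
= -3.5502


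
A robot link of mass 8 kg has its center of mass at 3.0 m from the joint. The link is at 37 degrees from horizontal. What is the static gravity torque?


tau = m*g*L*cos(angle)
= 8 * 9.81 * 3.0 * cos(37 deg)
= 8 * 9.81 * 3.0 * 0.7986
= 188.0307 Nm


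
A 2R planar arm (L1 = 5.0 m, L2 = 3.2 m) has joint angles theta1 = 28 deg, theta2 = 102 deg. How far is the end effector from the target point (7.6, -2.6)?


End effector via forward kinematics:
x = L1*cos(t1) + L2*cos(t1+t2) = 2.3578
y = L1*sin(t1) + L2*sin(t1+t2) = 4.7987
Distance to target:
d = sqrt((7.6 - 2.3578)^2 + (-2.6 - 4.7987)^2)
= sqrt(27.4805 + 54.7408)
= 9.0676 m


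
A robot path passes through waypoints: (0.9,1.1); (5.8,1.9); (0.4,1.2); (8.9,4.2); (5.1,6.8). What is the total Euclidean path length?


Segment lengths:
  seg1 = sqrt((4.9)^2 + (0.8)^2) = 4.9649
  seg2 = sqrt((-5.4)^2 + (-0.7)^2) = 5.4452
  seg3 = sqrt((8.5)^2 + (3.0)^2) = 9.0139
  seg4 = sqrt((-3.8)^2 + (2.6)^2) = 4.6043
Total = 24.0283


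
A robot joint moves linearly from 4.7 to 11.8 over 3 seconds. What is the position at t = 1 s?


s = t/T = 1/3 = 0.3333
p(t) = p0 + (pf-p0)*s
= 4.7 + (11.8 - 4.7) * 0.3333
= 7.0667


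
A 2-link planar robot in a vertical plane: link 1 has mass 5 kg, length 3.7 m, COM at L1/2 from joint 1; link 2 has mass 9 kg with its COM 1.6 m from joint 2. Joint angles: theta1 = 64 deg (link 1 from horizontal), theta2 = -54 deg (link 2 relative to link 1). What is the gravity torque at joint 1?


Horizontal distance from joint 1 to link-1 COM:
  x_c1 = (L1/2)*cos(t1) = 1.85 * 0.4384 = 0.811 m
Horizontal distance from joint 1 to link-2 COM:
  x_c2 = L1*cos(t1) + Lc2*cos(t1+t2)
       = 3.7*0.4384 + 1.6*0.9848 = 3.1977 m
tau1 = m1*g*x_c1 + m2*g*x_c2
     = 5*9.81*0.811 + 9*9.81*3.1977
     = 39.7789 + 282.3219
     = 322.1008 Nm


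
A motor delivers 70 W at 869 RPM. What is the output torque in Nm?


omega = 869 * 2*pi/60 = 91.0015 rad/s
tau = P / omega = 70 / 91.0015
= 0.7692 Nm


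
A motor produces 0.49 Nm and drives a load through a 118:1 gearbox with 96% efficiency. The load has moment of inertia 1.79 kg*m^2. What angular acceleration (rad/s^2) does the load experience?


tau_out = tau_motor * N * eta
= 0.49 * 118 * 0.96 = 55.5072 Nm
alpha = tau_out / I = 55.5072 / 1.79
= 31.0096 rad/s^2


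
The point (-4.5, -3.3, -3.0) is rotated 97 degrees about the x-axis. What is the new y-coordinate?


Rotation about x-axis: y' = y*cos(theta) - z*sin(theta)
= -3.3 * -0.1219 - -3.0 * 0.9925
= 3.3798


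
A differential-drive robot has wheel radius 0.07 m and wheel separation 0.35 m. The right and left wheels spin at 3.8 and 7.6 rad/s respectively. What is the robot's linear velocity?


vR = r*wR = 0.07*3.8 = 0.266 m/s
vL = r*wL = 0.07*7.6 = 0.532 m/s
v = (vR+vL)/2 = 0.399 m/s
omega = (vR-vL)/L = -0.76 rad/s
linear velocity = 0.399 m/s


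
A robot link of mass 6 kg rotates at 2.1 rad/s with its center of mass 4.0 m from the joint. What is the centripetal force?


F = m * omega^2 * r
= 6 * 2.1^2 * 4.0
= 6 * 4.41 * 4.0
= 105.84 N


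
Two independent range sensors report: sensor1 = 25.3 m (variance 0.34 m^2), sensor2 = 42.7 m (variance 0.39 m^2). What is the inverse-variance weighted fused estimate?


w1 = (1/var1) / (1/var1 + 1/var2)
   = 2.9412 / (2.9412 + 2.5641) = 0.5342
w2 = 1 - w1 = 0.4658
fused = w1*s1 + w2*s2 = 13.5164 + 19.8877
= 33.4041 m


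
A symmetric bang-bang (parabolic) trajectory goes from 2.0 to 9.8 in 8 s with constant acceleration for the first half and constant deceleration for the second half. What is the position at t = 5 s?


Symmetric rest-to-rest: each phase covers (pf-p0)/2 in time T/2. 0.5*a*(T/2)^2 = (pf-p0)/2 => a = 4*(pf-p0)/T^2
a = 4*(9.8-2.0)/8^2 = 0.4875
t = 5 is in the deceleration phase (t > T/2).
p = pf - 0.5*a*(T-t)^2 = 9.8 - 0.5*0.4875*3^2
= 7.6063


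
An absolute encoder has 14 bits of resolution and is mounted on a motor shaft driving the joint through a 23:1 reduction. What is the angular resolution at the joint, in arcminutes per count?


counts = 2^14 = 16384
effective counts at joint = 16384 * 23 = 376832
resolution = 360*60 / 376832
= 0.0573 arcmin/count


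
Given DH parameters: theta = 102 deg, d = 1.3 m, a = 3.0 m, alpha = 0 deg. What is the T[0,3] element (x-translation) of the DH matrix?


T[0,3] = a * cos(theta)
= 3.0 * cos(102 deg)
= 3.0 * -0.2079
= -0.6237


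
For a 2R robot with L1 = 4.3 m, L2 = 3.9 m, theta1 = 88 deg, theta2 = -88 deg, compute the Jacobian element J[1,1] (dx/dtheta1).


J[1,1] = -L1*sin(t1) - L2*sin(t1+t2)
= -4.3*sin(88) - 3.9*sin(0)
= -4.2974


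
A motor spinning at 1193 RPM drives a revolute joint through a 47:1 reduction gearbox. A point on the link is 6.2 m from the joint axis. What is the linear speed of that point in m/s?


omega_motor = 1193 * 2*pi/60 = 124.9307 rad/s
omega_joint = omega_motor / 47 = 2.6581 rad/s
v = omega_joint * r = 2.6581 * 6.2
= 16.4802 m/s


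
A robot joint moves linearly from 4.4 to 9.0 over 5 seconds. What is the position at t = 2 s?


s = t/T = 2/5 = 0.4
p(t) = p0 + (pf-p0)*s
= 4.4 + (9.0 - 4.4) * 0.4
= 6.24


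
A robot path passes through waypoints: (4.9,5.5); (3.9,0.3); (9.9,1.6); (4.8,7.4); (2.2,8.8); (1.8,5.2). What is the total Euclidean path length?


Segment lengths:
  seg1 = sqrt((-1.0)^2 + (-5.2)^2) = 5.2953
  seg2 = sqrt((6.0)^2 + (1.3)^2) = 6.1392
  seg3 = sqrt((-5.1)^2 + (5.8)^2) = 7.7233
  seg4 = sqrt((-2.6)^2 + (1.4)^2) = 2.953
  seg5 = sqrt((-0.4)^2 + (-3.6)^2) = 3.6222
Total = 25.733


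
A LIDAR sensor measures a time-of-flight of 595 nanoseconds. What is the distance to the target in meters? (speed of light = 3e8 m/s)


tof = 595 ns = 5.95e-07 s
dist = c * tof / 2
= 3e8 * 5.95e-07 / 2
= 89.25 m


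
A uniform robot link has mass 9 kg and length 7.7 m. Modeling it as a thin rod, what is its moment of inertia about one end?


I = (1/3) * m * L^2
= (1/3) * 9 * 7.7^2
= 0.333333 * 9 * 59.29
= 177.87 kg*m^2


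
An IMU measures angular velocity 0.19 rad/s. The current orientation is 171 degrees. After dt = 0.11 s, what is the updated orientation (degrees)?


delta_theta = w * dt = 0.19 * 0.11 = 0.0209 rad
= 1.1975 deg
theta_new = 171 + 1.1975 = 172.1975 deg


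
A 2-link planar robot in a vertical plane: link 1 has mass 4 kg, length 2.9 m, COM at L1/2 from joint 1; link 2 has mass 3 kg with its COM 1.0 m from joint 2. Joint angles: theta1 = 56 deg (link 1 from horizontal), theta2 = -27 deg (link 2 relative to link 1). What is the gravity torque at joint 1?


Horizontal distance from joint 1 to link-1 COM:
  x_c1 = (L1/2)*cos(t1) = 1.45 * 0.5592 = 0.8108 m
Horizontal distance from joint 1 to link-2 COM:
  x_c2 = L1*cos(t1) + Lc2*cos(t1+t2)
       = 2.9*0.5592 + 1.0*0.8746 = 2.4963 m
tau1 = m1*g*x_c1 + m2*g*x_c2
     = 4*9.81*0.8108 + 3*9.81*2.4963
     = 31.817 + 73.4655
     = 105.2825 Nm


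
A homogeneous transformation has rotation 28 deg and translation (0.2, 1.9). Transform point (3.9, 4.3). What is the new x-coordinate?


x' = cos(theta)*px - sin(theta)*py + tx
= 0.8829*3.9 - 0.4695*4.3 + 0.2
= 1.6248


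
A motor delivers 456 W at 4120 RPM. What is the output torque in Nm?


omega = 4120 * 2*pi/60 = 431.4454 rad/s
tau = P / omega = 456 / 431.4454
= 1.0569 Nm


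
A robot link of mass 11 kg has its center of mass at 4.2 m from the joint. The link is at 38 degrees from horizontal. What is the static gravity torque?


tau = m*g*L*cos(angle)
= 11 * 9.81 * 4.2 * cos(38 deg)
= 11 * 9.81 * 4.2 * 0.788
= 357.1438 Nm


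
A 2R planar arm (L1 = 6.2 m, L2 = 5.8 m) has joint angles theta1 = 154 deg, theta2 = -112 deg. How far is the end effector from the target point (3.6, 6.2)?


End effector via forward kinematics:
x = L1*cos(t1) + L2*cos(t1+t2) = -1.2623
y = L1*sin(t1) + L2*sin(t1+t2) = 6.5989
Distance to target:
d = sqrt((3.6 - -1.2623)^2 + (6.2 - 6.5989)^2)
= sqrt(23.6418 + 0.1591)
= 4.8786 m


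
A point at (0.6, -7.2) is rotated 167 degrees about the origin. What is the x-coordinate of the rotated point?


x' = x*cos(theta) - y*sin(theta)
cos(167 deg) = -0.9744, sin(167 deg) = 0.225
x' = 0.6 * -0.9744 - -7.2 * 0.225
= -0.5846 - -1.6196
= 1.035


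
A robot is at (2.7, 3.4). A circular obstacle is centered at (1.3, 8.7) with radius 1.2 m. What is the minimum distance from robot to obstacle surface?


center_dist = sqrt((2.7-1.3)^2 + (3.4-8.7)^2)
= sqrt(1.96 + 28.09)
= 5.4818
min_dist = center_dist - radius = 5.4818 - 1.2 = 4.2818 m


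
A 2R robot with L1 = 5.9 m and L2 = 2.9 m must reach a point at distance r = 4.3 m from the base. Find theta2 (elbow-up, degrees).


cos(theta2) = (r^2 - L1^2 - L2^2) / (2*L1*L2)
cos(theta2) = (18.49 - 34.81 - 8.41) / 34.22
cos(theta2) = -0.722677
theta2 = 136.2759 degrees


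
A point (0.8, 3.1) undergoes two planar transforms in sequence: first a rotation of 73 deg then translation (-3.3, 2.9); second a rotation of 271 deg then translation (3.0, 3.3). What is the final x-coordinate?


After transform 1:
x1 = cos(73)*0.8 - sin(73)*3.1 + -3.3 = -6.0306
y1 = sin(73)*0.8 + cos(73)*3.1 + 2.9 = 4.5714
After transform 2:
x2 = cos(271)*-6.0306 - sin(271)*4.5714 + 3.0
= 7.4655


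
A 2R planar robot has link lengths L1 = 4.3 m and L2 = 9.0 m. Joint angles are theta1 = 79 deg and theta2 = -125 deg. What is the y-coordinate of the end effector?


Convert angles to radians: theta1 = 1.3788, theta2 = -2.1817
y = L1*sin(theta1) + L2*sin(theta1+theta2)
y = 4.221 + -6.4741
y = -2.2531


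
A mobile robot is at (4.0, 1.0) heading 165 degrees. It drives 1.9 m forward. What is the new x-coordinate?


x_new = x0 + d*cos(theta)
= 4.0 + 1.9*cos(165)
= 4.0 + -1.8353
= 2.1647


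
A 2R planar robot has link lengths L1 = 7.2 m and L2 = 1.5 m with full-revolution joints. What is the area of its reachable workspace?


r_max = L1 + L2 = 8.7 m
r_min = |L1 - L2| = 5.7 m
Area = pi*(r_max^2 - r_min^2)
= pi*(75.69 - 32.49)
= pi * 43.2
= 135.7168 m^2


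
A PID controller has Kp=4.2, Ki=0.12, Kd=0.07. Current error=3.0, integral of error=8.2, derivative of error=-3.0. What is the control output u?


u = Kp*e + Ki*int(e) + Kd*de/dt
= 4.2*3.0 + 0.12*8.2 + 0.07*(-3.0)
= 12.6 + 0.984 + -0.21
= 13.374


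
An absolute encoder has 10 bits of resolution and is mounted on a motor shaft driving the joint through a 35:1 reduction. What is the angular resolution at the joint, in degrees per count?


counts = 2^10 = 1024
effective counts at joint = 1024 * 35 = 35840
resolution = 360 / 35840
= 0.01 deg/count


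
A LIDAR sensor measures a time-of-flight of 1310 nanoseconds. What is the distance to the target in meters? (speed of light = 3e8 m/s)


tof = 1310 ns = 1.31e-06 s
dist = c * tof / 2
= 3e8 * 1.31e-06 / 2
= 196.5 m


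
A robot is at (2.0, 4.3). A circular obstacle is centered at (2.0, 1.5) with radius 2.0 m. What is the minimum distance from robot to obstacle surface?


center_dist = sqrt((2.0-2.0)^2 + (4.3-1.5)^2)
= sqrt(0.0 + 7.84)
= 2.8
min_dist = center_dist - radius = 2.8 - 2.0 = 0.8 m


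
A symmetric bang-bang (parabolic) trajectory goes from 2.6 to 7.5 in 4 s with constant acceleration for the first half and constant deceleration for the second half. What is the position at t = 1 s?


Symmetric rest-to-rest: each phase covers (pf-p0)/2 in time T/2. 0.5*a*(T/2)^2 = (pf-p0)/2 => a = 4*(pf-p0)/T^2
a = 4*(7.5-2.6)/4^2 = 1.225
t = 1 is in the acceleration phase (t <= T/2).
p = p0 + 0.5*a*t^2 = 2.6 + 0.5*1.225*1^2
= 3.2125


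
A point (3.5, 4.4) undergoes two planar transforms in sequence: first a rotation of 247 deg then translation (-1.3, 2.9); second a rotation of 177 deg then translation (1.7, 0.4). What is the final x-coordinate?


After transform 1:
x1 = cos(247)*3.5 - sin(247)*4.4 + -1.3 = 1.3827
y1 = sin(247)*3.5 + cos(247)*4.4 + 2.9 = -2.041
After transform 2:
x2 = cos(177)*1.3827 - sin(177)*-2.041 + 1.7
= 0.426


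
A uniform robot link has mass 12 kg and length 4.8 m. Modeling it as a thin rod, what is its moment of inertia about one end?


I = (1/3) * m * L^2
= (1/3) * 12 * 4.8^2
= 0.333333 * 12 * 23.04
= 92.16 kg*m^2


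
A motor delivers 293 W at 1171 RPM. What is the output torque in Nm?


omega = 1171 * 2*pi/60 = 122.6268 rad/s
tau = P / omega = 293 / 122.6268
= 2.3894 Nm


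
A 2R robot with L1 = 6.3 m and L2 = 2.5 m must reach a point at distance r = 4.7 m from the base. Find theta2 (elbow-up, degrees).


cos(theta2) = (r^2 - L1^2 - L2^2) / (2*L1*L2)
cos(theta2) = (22.09 - 39.69 - 6.25) / 31.5
cos(theta2) = -0.757143
theta2 = 139.213 degrees


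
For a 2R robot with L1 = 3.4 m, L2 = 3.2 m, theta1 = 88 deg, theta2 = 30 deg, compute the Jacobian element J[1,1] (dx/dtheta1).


J[1,1] = -L1*sin(t1) - L2*sin(t1+t2)
= -3.4*sin(88) - 3.2*sin(118)
= -6.2234


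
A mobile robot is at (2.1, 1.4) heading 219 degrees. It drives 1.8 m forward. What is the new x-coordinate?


x_new = x0 + d*cos(theta)
= 2.1 + 1.8*cos(219)
= 2.1 + -1.3989
= 0.7011


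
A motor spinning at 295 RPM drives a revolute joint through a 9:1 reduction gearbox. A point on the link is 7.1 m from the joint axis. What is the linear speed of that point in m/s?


omega_motor = 295 * 2*pi/60 = 30.8923 rad/s
omega_joint = omega_motor / 9 = 3.4325 rad/s
v = omega_joint * r = 3.4325 * 7.1
= 24.3706 m/s


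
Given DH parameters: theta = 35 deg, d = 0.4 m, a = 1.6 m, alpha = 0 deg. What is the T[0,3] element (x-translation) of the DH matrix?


T[0,3] = a * cos(theta)
= 1.6 * cos(35 deg)
= 1.6 * 0.8192
= 1.3106


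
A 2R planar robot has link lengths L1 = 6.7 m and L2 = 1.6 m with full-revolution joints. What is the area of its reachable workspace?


r_max = L1 + L2 = 8.3 m
r_min = |L1 - L2| = 5.1 m
Area = pi*(r_max^2 - r_min^2)
= pi*(68.89 - 26.01)
= pi * 42.88
= 134.7115 m^2


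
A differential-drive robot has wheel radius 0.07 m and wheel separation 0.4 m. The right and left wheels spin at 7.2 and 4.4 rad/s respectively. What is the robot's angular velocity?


vR = r*wR = 0.07*7.2 = 0.504 m/s
vL = r*wL = 0.07*4.4 = 0.308 m/s
v = (vR+vL)/2 = 0.406 m/s
omega = (vR-vL)/L = 0.49 rad/s
angular velocity = 0.49 rad/s


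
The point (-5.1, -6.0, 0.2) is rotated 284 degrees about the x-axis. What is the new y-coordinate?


Rotation about x-axis: y' = y*cos(theta) - z*sin(theta)
= -6.0 * 0.2419 - 0.2 * -0.9703
= -1.2575


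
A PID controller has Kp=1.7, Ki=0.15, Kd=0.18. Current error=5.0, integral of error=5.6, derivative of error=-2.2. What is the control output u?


u = Kp*e + Ki*int(e) + Kd*de/dt
= 1.7*5.0 + 0.15*5.6 + 0.18*(-2.2)
= 8.5 + 0.84 + -0.396
= 8.944


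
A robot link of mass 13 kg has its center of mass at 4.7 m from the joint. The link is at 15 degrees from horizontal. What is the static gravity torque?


tau = m*g*L*cos(angle)
= 13 * 9.81 * 4.7 * cos(15 deg)
= 13 * 9.81 * 4.7 * 0.9659
= 578.9672 Nm


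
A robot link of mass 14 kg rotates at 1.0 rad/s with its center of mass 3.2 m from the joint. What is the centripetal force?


F = m * omega^2 * r
= 14 * 1.0^2 * 3.2
= 14 * 1.0 * 3.2
= 44.8 N


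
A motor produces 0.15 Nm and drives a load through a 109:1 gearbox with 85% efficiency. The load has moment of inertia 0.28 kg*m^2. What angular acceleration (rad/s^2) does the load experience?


tau_out = tau_motor * N * eta
= 0.15 * 109 * 0.85 = 13.8975 Nm
alpha = tau_out / I = 13.8975 / 0.28
= 49.6339 rad/s^2


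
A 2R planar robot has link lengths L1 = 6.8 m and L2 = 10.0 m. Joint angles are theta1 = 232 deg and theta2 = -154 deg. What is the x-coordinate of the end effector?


Convert angles to radians: theta1 = 4.0492, theta2 = -2.6878
x = L1*cos(theta1) + L2*cos(theta1+theta2)
x = -4.1865 + 2.0791
x = -2.1074


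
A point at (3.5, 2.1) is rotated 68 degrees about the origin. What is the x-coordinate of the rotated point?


x' = x*cos(theta) - y*sin(theta)
cos(68 deg) = 0.3746, sin(68 deg) = 0.9272
x' = 3.5 * 0.3746 - 2.1 * 0.9272
= 1.3111 - 1.9471
= -0.636


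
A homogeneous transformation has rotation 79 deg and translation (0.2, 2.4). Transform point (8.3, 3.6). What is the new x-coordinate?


x' = cos(theta)*px - sin(theta)*py + tx
= 0.1908*8.3 - 0.9816*3.6 + 0.2
= -1.7501


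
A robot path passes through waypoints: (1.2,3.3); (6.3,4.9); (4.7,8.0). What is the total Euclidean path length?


Segment lengths:
  seg1 = sqrt((5.1)^2 + (1.6)^2) = 5.3451
  seg2 = sqrt((-1.6)^2 + (3.1)^2) = 3.4886
Total = 8.8336


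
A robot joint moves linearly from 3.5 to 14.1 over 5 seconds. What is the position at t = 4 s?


s = t/T = 4/5 = 0.8
p(t) = p0 + (pf-p0)*s
= 3.5 + (14.1 - 3.5) * 0.8
= 11.98


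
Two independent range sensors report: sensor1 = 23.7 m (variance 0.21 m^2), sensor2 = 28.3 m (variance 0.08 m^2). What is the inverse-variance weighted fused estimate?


w1 = (1/var1) / (1/var1 + 1/var2)
   = 4.7619 / (4.7619 + 12.5) = 0.2759
w2 = 1 - w1 = 0.7241
fused = w1*s1 + w2*s2 = 6.5379 + 20.4931
= 27.031 m


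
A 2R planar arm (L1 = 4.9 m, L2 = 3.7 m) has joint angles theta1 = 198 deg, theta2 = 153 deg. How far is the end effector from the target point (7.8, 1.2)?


End effector via forward kinematics:
x = L1*cos(t1) + L2*cos(t1+t2) = -1.0057
y = L1*sin(t1) + L2*sin(t1+t2) = -2.093
Distance to target:
d = sqrt((7.8 - -1.0057)^2 + (1.2 - -2.093)^2)
= sqrt(77.5409 + 10.8438)
= 9.4013 m


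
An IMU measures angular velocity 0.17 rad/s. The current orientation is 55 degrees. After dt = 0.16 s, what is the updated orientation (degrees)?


delta_theta = w * dt = 0.17 * 0.16 = 0.0272 rad
= 1.5584 deg
theta_new = 55 + 1.5584 = 56.5584 deg


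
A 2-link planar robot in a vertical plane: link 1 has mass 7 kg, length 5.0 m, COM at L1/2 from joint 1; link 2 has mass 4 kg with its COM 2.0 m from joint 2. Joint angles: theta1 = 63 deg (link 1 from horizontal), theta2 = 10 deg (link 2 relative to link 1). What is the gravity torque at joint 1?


Horizontal distance from joint 1 to link-1 COM:
  x_c1 = (L1/2)*cos(t1) = 2.5 * 0.454 = 1.135 m
Horizontal distance from joint 1 to link-2 COM:
  x_c2 = L1*cos(t1) + Lc2*cos(t1+t2)
       = 5.0*0.454 + 2.0*0.2924 = 2.8547 m
tau1 = m1*g*x_c1 + m2*g*x_c2
     = 7*9.81*1.135 + 4*9.81*2.8547
     = 77.9388 + 112.0183
     = 189.9571 Nm


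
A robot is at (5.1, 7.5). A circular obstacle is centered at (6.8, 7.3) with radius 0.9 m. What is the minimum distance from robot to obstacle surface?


center_dist = sqrt((5.1-6.8)^2 + (7.5-7.3)^2)
= sqrt(2.89 + 0.04)
= 1.7117
min_dist = center_dist - radius = 1.7117 - 0.9 = 0.8117 m


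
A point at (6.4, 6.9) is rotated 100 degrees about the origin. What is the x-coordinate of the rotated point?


x' = x*cos(theta) - y*sin(theta)
cos(100 deg) = -0.1736, sin(100 deg) = 0.9848
x' = 6.4 * -0.1736 - 6.9 * 0.9848
= -1.1113 - 6.7952
= -7.9065


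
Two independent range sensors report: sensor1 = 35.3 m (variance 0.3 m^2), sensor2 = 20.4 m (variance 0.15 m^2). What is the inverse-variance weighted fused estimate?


w1 = (1/var1) / (1/var1 + 1/var2)
   = 3.3333 / (3.3333 + 6.6667) = 0.3333
w2 = 1 - w1 = 0.6667
fused = w1*s1 + w2*s2 = 11.7667 + 13.6
= 25.3667 m


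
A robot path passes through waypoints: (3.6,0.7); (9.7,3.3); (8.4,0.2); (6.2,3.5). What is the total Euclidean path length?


Segment lengths:
  seg1 = sqrt((6.1)^2 + (2.6)^2) = 6.631
  seg2 = sqrt((-1.3)^2 + (-3.1)^2) = 3.3615
  seg3 = sqrt((-2.2)^2 + (3.3)^2) = 3.9661
Total = 13.9586


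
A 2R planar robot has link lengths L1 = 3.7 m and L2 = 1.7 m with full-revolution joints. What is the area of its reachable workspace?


r_max = L1 + L2 = 5.4 m
r_min = |L1 - L2| = 2.0 m
Area = pi*(r_max^2 - r_min^2)
= pi*(29.16 - 4.0)
= pi * 25.16
= 79.0425 m^2


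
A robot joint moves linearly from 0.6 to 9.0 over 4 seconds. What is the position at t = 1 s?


s = t/T = 1/4 = 0.25
p(t) = p0 + (pf-p0)*s
= 0.6 + (9.0 - 0.6) * 0.25
= 2.7


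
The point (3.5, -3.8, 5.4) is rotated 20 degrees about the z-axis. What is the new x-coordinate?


Rotation about z-axis: x' = x*cos(theta) - y*sin(theta)
= 3.5 * 0.9397 - -3.8 * 0.342
= 4.5886


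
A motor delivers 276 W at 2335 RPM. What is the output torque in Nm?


omega = 2335 * 2*pi/60 = 244.5206 rad/s
tau = P / omega = 276 / 244.5206
= 1.1287 Nm


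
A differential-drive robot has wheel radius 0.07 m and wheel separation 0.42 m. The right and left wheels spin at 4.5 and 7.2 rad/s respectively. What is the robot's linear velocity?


vR = r*wR = 0.07*4.5 = 0.315 m/s
vL = r*wL = 0.07*7.2 = 0.504 m/s
v = (vR+vL)/2 = 0.4095 m/s
omega = (vR-vL)/L = -0.45 rad/s
linear velocity = 0.4095 m/s


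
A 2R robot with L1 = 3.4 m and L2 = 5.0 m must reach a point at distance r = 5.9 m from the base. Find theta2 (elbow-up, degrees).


cos(theta2) = (r^2 - L1^2 - L2^2) / (2*L1*L2)
cos(theta2) = (34.81 - 11.56 - 25.0) / 34.0
cos(theta2) = -0.051471
theta2 = 92.9504 degrees


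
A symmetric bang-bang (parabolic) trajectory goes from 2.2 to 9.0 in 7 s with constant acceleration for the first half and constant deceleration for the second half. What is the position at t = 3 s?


Symmetric rest-to-rest: each phase covers (pf-p0)/2 in time T/2. 0.5*a*(T/2)^2 = (pf-p0)/2 => a = 4*(pf-p0)/T^2
a = 4*(9.0-2.2)/7^2 = 0.5551
t = 3 is in the acceleration phase (t <= T/2).
p = p0 + 0.5*a*t^2 = 2.2 + 0.5*0.5551*3^2
= 4.698


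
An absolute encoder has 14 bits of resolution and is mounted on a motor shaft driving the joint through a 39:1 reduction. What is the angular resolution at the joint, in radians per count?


counts = 2^14 = 16384
effective counts at joint = 16384 * 39 = 638976
resolution = 2*pi / 638976
= 9.8332e-06 rad/count


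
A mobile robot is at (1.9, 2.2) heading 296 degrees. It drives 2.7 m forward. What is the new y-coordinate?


y_new = y0 + d*sin(theta)
= 2.2 + 2.7*sin(296)
= 2.2 + -2.4267
= -0.2267


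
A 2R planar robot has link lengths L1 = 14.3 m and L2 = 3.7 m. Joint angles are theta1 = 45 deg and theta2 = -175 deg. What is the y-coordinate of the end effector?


Convert angles to radians: theta1 = 0.7854, theta2 = -3.0543
y = L1*sin(theta1) + L2*sin(theta1+theta2)
y = 10.1116 + -2.8344
y = 7.2773


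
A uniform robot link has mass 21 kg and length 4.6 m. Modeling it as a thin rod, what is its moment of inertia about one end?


I = (1/3) * m * L^2
= (1/3) * 21 * 4.6^2
= 0.333333 * 21 * 21.16
= 148.12 kg*m^2


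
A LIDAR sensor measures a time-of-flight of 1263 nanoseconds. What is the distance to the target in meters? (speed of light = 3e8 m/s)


tof = 1263 ns = 1.263e-06 s
dist = c * tof / 2
= 3e8 * 1.263e-06 / 2
= 189.45 m


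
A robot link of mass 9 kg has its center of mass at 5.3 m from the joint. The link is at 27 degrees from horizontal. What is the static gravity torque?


tau = m*g*L*cos(angle)
= 9 * 9.81 * 5.3 * cos(27 deg)
= 9 * 9.81 * 5.3 * 0.891
= 416.9349 Nm


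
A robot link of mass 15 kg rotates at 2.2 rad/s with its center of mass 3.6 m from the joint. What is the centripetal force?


F = m * omega^2 * r
= 15 * 2.2^2 * 3.6
= 15 * 4.84 * 3.6
= 261.36 N


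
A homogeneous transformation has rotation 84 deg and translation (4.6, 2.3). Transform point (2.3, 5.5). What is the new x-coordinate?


x' = cos(theta)*px - sin(theta)*py + tx
= 0.1045*2.3 - 0.9945*5.5 + 4.6
= -0.6295


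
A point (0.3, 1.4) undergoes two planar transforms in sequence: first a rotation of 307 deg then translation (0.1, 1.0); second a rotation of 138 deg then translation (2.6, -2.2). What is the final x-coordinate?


After transform 1:
x1 = cos(307)*0.3 - sin(307)*1.4 + 0.1 = 1.3986
y1 = sin(307)*0.3 + cos(307)*1.4 + 1.0 = 1.603
After transform 2:
x2 = cos(138)*1.3986 - sin(138)*1.603 + 2.6
= 0.488


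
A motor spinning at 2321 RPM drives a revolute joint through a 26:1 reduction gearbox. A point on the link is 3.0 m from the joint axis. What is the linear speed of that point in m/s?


omega_motor = 2321 * 2*pi/60 = 243.0546 rad/s
omega_joint = omega_motor / 26 = 9.3483 rad/s
v = omega_joint * r = 9.3483 * 3.0
= 28.0448 m/s


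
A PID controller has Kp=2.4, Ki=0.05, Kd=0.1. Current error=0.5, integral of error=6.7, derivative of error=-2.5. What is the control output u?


u = Kp*e + Ki*int(e) + Kd*de/dt
= 2.4*0.5 + 0.05*6.7 + 0.1*(-2.5)
= 1.2 + 0.335 + -0.25
= 1.285


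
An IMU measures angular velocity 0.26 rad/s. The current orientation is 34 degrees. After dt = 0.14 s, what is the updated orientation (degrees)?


delta_theta = w * dt = 0.26 * 0.14 = 0.0364 rad
= 2.0856 deg
theta_new = 34 + 2.0856 = 36.0856 deg


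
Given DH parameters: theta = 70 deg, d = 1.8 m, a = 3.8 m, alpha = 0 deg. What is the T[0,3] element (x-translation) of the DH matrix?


T[0,3] = a * cos(theta)
= 3.8 * cos(70 deg)
= 3.8 * 0.342
= 1.2997


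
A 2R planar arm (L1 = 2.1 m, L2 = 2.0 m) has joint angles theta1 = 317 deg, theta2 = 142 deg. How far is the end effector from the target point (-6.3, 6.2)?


End effector via forward kinematics:
x = L1*cos(t1) + L2*cos(t1+t2) = 1.223
y = L1*sin(t1) + L2*sin(t1+t2) = 0.5432
Distance to target:
d = sqrt((-6.3 - 1.223)^2 + (6.2 - 0.5432)^2)
= sqrt(56.5951 + 31.9996)
= 9.4125 m


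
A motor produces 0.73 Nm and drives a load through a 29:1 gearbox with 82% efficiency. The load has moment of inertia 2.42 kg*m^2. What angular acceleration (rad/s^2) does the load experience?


tau_out = tau_motor * N * eta
= 0.73 * 29 * 0.82 = 17.3594 Nm
alpha = tau_out / I = 17.3594 / 2.42
= 7.1733 rad/s^2


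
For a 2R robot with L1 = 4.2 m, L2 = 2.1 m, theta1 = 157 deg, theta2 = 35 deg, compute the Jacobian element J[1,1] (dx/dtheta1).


J[1,1] = -L1*sin(t1) - L2*sin(t1+t2)
= -4.2*sin(157) - 2.1*sin(192)
= -1.2045


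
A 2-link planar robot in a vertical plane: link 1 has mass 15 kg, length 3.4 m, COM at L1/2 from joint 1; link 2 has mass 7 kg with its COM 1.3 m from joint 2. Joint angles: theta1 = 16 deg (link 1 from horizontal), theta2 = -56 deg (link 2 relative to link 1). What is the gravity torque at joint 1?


Horizontal distance from joint 1 to link-1 COM:
  x_c1 = (L1/2)*cos(t1) = 1.7 * 0.9613 = 1.6341 m
Horizontal distance from joint 1 to link-2 COM:
  x_c2 = L1*cos(t1) + Lc2*cos(t1+t2)
       = 3.4*0.9613 + 1.3*0.766 = 4.2641 m
tau1 = m1*g*x_c1 + m2*g*x_c2
     = 15*9.81*1.6341 + 7*9.81*4.2641
     = 240.4644 + 292.819
     = 533.2834 Nm


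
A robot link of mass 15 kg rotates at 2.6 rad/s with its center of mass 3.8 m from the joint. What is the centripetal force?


F = m * omega^2 * r
= 15 * 2.6^2 * 3.8
= 15 * 6.76 * 3.8
= 385.32 N


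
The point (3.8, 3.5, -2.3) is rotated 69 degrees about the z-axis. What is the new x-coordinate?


Rotation about z-axis: x' = x*cos(theta) - y*sin(theta)
= 3.8 * 0.3584 - 3.5 * 0.9336
= -1.9057


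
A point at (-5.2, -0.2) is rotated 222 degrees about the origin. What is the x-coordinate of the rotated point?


x' = x*cos(theta) - y*sin(theta)
cos(222 deg) = -0.7431, sin(222 deg) = -0.6691
x' = -5.2 * -0.7431 - -0.2 * -0.6691
= 3.8644 - 0.1338
= 3.7305


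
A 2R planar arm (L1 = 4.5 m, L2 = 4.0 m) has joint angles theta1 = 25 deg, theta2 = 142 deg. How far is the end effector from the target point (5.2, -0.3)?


End effector via forward kinematics:
x = L1*cos(t1) + L2*cos(t1+t2) = 0.1809
y = L1*sin(t1) + L2*sin(t1+t2) = 2.8016
Distance to target:
d = sqrt((5.2 - 0.1809)^2 + (-0.3 - 2.8016)^2)
= sqrt(25.1913 + 9.6198)
= 5.9001 m


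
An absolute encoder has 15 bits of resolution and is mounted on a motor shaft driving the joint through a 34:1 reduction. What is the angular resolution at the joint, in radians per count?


counts = 2^15 = 32768
effective counts at joint = 32768 * 34 = 1114112
resolution = 2*pi / 1114112
= 5.6396e-06 rad/count


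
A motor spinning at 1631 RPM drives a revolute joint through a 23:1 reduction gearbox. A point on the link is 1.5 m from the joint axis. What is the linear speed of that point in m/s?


omega_motor = 1631 * 2*pi/60 = 170.7979 rad/s
omega_joint = omega_motor / 23 = 7.426 rad/s
v = omega_joint * r = 7.426 * 1.5
= 11.139 m/s


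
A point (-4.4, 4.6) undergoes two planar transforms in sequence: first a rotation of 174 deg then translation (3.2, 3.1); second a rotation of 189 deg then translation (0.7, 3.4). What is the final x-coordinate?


After transform 1:
x1 = cos(174)*-4.4 - sin(174)*4.6 + 3.2 = 7.0951
y1 = sin(174)*-4.4 + cos(174)*4.6 + 3.1 = -1.9347
After transform 2:
x2 = cos(189)*7.0951 - sin(189)*-1.9347 + 0.7
= -6.6104


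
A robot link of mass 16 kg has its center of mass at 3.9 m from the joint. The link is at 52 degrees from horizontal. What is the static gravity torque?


tau = m*g*L*cos(angle)
= 16 * 9.81 * 3.9 * cos(52 deg)
= 16 * 9.81 * 3.9 * 0.6157
= 376.8735 Nm


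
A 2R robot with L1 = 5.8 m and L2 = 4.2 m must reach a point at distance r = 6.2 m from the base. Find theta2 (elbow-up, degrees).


cos(theta2) = (r^2 - L1^2 - L2^2) / (2*L1*L2)
cos(theta2) = (38.44 - 33.64 - 17.64) / 48.72
cos(theta2) = -0.263547
theta2 = 105.2806 degrees


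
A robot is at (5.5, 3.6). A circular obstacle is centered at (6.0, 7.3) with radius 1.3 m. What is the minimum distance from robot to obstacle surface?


center_dist = sqrt((5.5-6.0)^2 + (3.6-7.3)^2)
= sqrt(0.25 + 13.69)
= 3.7336
min_dist = center_dist - radius = 3.7336 - 1.3 = 2.4336 m


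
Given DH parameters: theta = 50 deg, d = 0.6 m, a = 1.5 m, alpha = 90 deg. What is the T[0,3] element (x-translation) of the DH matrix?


T[0,3] = a * cos(theta)
= 1.5 * cos(50 deg)
= 1.5 * 0.6428
= 0.9642


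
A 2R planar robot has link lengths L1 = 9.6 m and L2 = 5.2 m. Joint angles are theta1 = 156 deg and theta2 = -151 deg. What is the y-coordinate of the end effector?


Convert angles to radians: theta1 = 2.7227, theta2 = -2.6354
y = L1*sin(theta1) + L2*sin(theta1+theta2)
y = 3.9047 + 0.4532
y = 4.3579


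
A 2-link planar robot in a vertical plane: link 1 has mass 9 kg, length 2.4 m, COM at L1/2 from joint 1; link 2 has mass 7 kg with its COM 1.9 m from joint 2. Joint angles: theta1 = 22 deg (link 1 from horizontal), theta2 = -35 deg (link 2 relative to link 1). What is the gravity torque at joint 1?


Horizontal distance from joint 1 to link-1 COM:
  x_c1 = (L1/2)*cos(t1) = 1.2 * 0.9272 = 1.1126 m
Horizontal distance from joint 1 to link-2 COM:
  x_c2 = L1*cos(t1) + Lc2*cos(t1+t2)
       = 2.4*0.9272 + 1.9*0.9744 = 4.0765 m
tau1 = m1*g*x_c1 + m2*g*x_c2
     = 9*9.81*1.1126 + 7*9.81*4.0765
     = 98.2333 + 279.9363
     = 378.1696 Nm


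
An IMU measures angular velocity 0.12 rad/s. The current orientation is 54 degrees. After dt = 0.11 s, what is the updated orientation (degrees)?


delta_theta = w * dt = 0.12 * 0.11 = 0.0132 rad
= 0.7563 deg
theta_new = 54 + 0.7563 = 54.7563 deg


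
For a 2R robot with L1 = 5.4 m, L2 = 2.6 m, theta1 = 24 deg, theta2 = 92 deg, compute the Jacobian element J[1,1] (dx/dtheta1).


J[1,1] = -L1*sin(t1) - L2*sin(t1+t2)
= -5.4*sin(24) - 2.6*sin(116)
= -4.5332


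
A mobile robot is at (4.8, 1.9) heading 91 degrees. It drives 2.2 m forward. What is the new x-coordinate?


x_new = x0 + d*cos(theta)
= 4.8 + 2.2*cos(91)
= 4.8 + -0.0384
= 4.7616


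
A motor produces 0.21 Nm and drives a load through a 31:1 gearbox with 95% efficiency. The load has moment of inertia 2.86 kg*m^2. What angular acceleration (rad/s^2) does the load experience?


tau_out = tau_motor * N * eta
= 0.21 * 31 * 0.95 = 6.1845 Nm
alpha = tau_out / I = 6.1845 / 2.86
= 2.1624 rad/s^2


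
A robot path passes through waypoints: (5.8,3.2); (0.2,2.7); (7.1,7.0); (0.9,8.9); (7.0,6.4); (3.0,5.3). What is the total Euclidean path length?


Segment lengths:
  seg1 = sqrt((-5.6)^2 + (-0.5)^2) = 5.6223
  seg2 = sqrt((6.9)^2 + (4.3)^2) = 8.1302
  seg3 = sqrt((-6.2)^2 + (1.9)^2) = 6.4846
  seg4 = sqrt((6.1)^2 + (-2.5)^2) = 6.5924
  seg5 = sqrt((-4.0)^2 + (-1.1)^2) = 4.1485
Total = 30.978


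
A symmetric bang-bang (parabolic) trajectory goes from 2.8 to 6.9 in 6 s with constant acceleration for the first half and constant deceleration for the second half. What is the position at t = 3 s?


Symmetric rest-to-rest: each phase covers (pf-p0)/2 in time T/2. 0.5*a*(T/2)^2 = (pf-p0)/2 => a = 4*(pf-p0)/T^2
a = 4*(6.9-2.8)/6^2 = 0.4556
t = 3 is in the acceleration phase (t <= T/2).
p = p0 + 0.5*a*t^2 = 2.8 + 0.5*0.4556*3^2
= 4.85


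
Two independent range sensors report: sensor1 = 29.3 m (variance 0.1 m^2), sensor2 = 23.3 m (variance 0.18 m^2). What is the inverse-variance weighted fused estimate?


w1 = (1/var1) / (1/var1 + 1/var2)
   = 10.0 / (10.0 + 5.5556) = 0.6429
w2 = 1 - w1 = 0.3571
fused = w1*s1 + w2*s2 = 18.8357 + 8.3214
= 27.1571 m


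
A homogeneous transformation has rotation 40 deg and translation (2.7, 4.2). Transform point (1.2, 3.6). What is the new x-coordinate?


x' = cos(theta)*px - sin(theta)*py + tx
= 0.766*1.2 - 0.6428*3.6 + 2.7
= 1.3052


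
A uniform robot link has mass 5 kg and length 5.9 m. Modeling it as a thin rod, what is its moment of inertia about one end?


I = (1/3) * m * L^2
= (1/3) * 5 * 5.9^2
= 0.333333 * 5 * 34.81
= 58.0167 kg*m^2


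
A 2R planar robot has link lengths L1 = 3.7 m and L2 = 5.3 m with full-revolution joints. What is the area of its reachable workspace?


r_max = L1 + L2 = 9.0 m
r_min = |L1 - L2| = 1.6 m
Area = pi*(r_max^2 - r_min^2)
= pi*(81.0 - 2.56)
= pi * 78.44
= 246.4265 m^2


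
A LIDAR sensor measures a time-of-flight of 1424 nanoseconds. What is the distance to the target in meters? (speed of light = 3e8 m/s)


tof = 1424 ns = 1.424e-06 s
dist = c * tof / 2
= 3e8 * 1.424e-06 / 2
= 213.6 m


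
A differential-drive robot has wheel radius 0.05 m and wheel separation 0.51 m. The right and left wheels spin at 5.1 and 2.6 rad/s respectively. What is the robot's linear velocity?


vR = r*wR = 0.05*5.1 = 0.255 m/s
vL = r*wL = 0.05*2.6 = 0.13 m/s
v = (vR+vL)/2 = 0.1925 m/s
omega = (vR-vL)/L = 0.2451 rad/s
linear velocity = 0.1925 m/s


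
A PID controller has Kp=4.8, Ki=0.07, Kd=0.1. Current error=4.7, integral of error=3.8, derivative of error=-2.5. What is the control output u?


u = Kp*e + Ki*int(e) + Kd*de/dt
= 4.8*4.7 + 0.07*3.8 + 0.1*(-2.5)
= 22.56 + 0.266 + -0.25
= 22.576


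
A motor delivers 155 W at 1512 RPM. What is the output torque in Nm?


omega = 1512 * 2*pi/60 = 158.3363 rad/s
tau = P / omega = 155 / 158.3363
= 0.9789 Nm


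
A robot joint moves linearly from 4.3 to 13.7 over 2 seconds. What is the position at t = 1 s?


s = t/T = 1/2 = 0.5
p(t) = p0 + (pf-p0)*s
= 4.3 + (13.7 - 4.3) * 0.5
= 9.0


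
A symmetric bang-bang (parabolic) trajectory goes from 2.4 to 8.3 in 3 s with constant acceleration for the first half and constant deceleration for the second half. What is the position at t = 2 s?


Symmetric rest-to-rest: each phase covers (pf-p0)/2 in time T/2. 0.5*a*(T/2)^2 = (pf-p0)/2 => a = 4*(pf-p0)/T^2
a = 4*(8.3-2.4)/3^2 = 2.6222
t = 2 is in the deceleration phase (t > T/2).
p = pf - 0.5*a*(T-t)^2 = 8.3 - 0.5*2.6222*1^2
= 6.9889


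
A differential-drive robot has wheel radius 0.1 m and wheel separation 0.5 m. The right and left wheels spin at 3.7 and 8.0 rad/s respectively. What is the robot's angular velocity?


vR = r*wR = 0.1*3.7 = 0.37 m/s
vL = r*wL = 0.1*8.0 = 0.8 m/s
v = (vR+vL)/2 = 0.585 m/s
omega = (vR-vL)/L = -0.86 rad/s
angular velocity = -0.86 rad/s


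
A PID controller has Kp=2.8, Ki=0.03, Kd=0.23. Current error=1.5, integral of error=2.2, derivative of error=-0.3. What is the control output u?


u = Kp*e + Ki*int(e) + Kd*de/dt
= 2.8*1.5 + 0.03*2.2 + 0.23*(-0.3)
= 4.2 + 0.066 + -0.069
= 4.197


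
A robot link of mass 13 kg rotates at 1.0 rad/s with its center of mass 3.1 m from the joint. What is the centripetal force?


F = m * omega^2 * r
= 13 * 1.0^2 * 3.1
= 13 * 1.0 * 3.1
= 40.3 N


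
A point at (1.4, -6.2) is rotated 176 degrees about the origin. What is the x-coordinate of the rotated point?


x' = x*cos(theta) - y*sin(theta)
cos(176 deg) = -0.9976, sin(176 deg) = 0.0698
x' = 1.4 * -0.9976 - -6.2 * 0.0698
= -1.3966 - -0.4325
= -0.9641


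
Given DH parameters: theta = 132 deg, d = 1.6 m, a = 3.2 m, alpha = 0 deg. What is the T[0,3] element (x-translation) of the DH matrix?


T[0,3] = a * cos(theta)
= 3.2 * cos(132 deg)
= 3.2 * -0.6691
= -2.1412


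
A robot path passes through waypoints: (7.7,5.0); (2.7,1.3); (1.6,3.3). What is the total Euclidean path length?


Segment lengths:
  seg1 = sqrt((-5.0)^2 + (-3.7)^2) = 6.2201
  seg2 = sqrt((-1.1)^2 + (2.0)^2) = 2.2825
Total = 8.5027


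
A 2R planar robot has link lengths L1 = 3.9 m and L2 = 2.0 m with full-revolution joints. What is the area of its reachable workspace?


r_max = L1 + L2 = 5.9 m
r_min = |L1 - L2| = 1.9 m
Area = pi*(r_max^2 - r_min^2)
= pi*(34.81 - 3.61)
= pi * 31.2
= 98.0177 m^2


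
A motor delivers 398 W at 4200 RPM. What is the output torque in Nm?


omega = 4200 * 2*pi/60 = 439.823 rad/s
tau = P / omega = 398 / 439.823
= 0.9049 Nm


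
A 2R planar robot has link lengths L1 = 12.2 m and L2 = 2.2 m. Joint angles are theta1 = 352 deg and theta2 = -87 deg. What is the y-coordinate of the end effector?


Convert angles to radians: theta1 = 6.1436, theta2 = -1.5184
y = L1*sin(theta1) + L2*sin(theta1+theta2)
y = -1.6979 + -2.1916
y = -3.8895


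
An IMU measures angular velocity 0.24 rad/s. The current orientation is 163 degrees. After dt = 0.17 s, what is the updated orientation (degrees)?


delta_theta = w * dt = 0.24 * 0.17 = 0.0408 rad
= 2.3377 deg
theta_new = 163 + 2.3377 = 165.3377 deg


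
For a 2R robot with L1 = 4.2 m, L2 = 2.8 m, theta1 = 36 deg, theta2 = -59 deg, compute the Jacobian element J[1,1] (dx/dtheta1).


J[1,1] = -L1*sin(t1) - L2*sin(t1+t2)
= -4.2*sin(36) - 2.8*sin(-23)
= -1.3747


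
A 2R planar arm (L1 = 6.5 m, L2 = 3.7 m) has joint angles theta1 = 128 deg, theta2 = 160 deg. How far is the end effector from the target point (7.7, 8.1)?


End effector via forward kinematics:
x = L1*cos(t1) + L2*cos(t1+t2) = -2.8584
y = L1*sin(t1) + L2*sin(t1+t2) = 1.6032
Distance to target:
d = sqrt((7.7 - -2.8584)^2 + (8.1 - 1.6032)^2)
= sqrt(111.4806 + 42.2089)
= 12.3972 m


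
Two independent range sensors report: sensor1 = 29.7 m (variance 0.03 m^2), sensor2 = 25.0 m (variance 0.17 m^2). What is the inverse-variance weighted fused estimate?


w1 = (1/var1) / (1/var1 + 1/var2)
   = 33.3333 / (33.3333 + 5.8824) = 0.85
w2 = 1 - w1 = 0.15
fused = w1*s1 + w2*s2 = 25.245 + 3.75
= 28.995 m


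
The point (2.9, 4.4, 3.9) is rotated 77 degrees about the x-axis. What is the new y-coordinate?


Rotation about x-axis: y' = y*cos(theta) - z*sin(theta)
= 4.4 * 0.225 - 3.9 * 0.9744
= -2.8103


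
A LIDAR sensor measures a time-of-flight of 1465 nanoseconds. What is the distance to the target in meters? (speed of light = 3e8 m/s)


tof = 1465 ns = 1.465e-06 s
dist = c * tof / 2
= 3e8 * 1.465e-06 / 2
= 219.75 m
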